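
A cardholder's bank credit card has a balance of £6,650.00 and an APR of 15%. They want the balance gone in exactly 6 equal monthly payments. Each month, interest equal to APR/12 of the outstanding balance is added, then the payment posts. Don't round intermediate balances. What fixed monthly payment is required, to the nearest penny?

£1,157.32

Monthly rate r = 15%/12 = 1.25% = 0.0125.
Level-payment amortization: P = B₀·r / (1 − (1+r)^(−n)) = 6650.00·0.0125 / (1 − 1.0125^(−6)).
Denominator 1 − (1+r)^(−6) = 0.071825124.
P = 83.125 / 0.071825124 ≈ 1157.32.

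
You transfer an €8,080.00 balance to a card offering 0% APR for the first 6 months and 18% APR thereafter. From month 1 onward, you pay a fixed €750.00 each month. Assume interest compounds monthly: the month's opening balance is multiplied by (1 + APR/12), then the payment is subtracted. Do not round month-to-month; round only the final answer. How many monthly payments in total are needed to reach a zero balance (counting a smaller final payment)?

Promo months 1–6 at r₀ = 0%/12 = 0; months 7+ at r₁ = 18%/12 = 0.015.
After month 6 (no interest yet): B = €8,080.00 − 6·€750.00 = €3,580.00.
Then at r₁ with €750.00/mo: n₂ = −ln(1 − r₁·B/P)/ln(1+r₁) ≈ 4.99 → 5 more payments.

11 months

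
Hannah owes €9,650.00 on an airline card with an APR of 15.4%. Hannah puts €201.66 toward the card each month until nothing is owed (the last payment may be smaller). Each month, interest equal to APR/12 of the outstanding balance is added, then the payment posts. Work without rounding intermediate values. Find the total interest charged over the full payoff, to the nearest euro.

€5,409

Monthly rate r = 15.4%/12 = 1.28333% = 0.0128333.
Payoff takes n = ⌈−ln(1 − rB₀/P)/ln(1+r)⌉ = ⌈74.673⌉ = 75 payments; the last is €135.99.
Total paid = 74·€201.66 + €135.99 = €15,058.83.
Total interest = total paid − principal = €15,058.83 − €9,650.00 = €5,408.83.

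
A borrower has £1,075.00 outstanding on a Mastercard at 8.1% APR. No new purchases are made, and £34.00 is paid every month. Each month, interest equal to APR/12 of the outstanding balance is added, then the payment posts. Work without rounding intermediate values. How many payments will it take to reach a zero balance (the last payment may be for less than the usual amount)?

36 payments

Monthly rate r = 8.1%/12 = 0.675% = 0.00675.
Recurrence: B ← B·(1+r) − £34.00.
Month 1: interest £7.26; balance after payment £1,048.26.
Month 2: interest £7.08; balance after payment £1,021.33.
Closed form: n = −ln(1 − rB₀/P)/ln(1+r) = −ln(0.78658)/ln(1.00675) ≈ 35.684, so the balance reaches zero during payment 36.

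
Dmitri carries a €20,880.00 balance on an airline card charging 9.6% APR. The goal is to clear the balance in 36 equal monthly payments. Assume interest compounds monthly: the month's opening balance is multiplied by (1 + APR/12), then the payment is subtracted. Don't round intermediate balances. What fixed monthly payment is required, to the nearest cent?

Monthly rate r = 9.6%/12 = 0.8% = 0.008.
Level-payment amortization: P = B₀·r / (1 − (1+r)^(−n)) = 20880.00·0.008 / (1 − 1.008^(−36)).
Denominator 1 − (1+r)^(−36) = 0.249378769.
P = 167.04 / 0.249378769 ≈ 669.82.

€669.82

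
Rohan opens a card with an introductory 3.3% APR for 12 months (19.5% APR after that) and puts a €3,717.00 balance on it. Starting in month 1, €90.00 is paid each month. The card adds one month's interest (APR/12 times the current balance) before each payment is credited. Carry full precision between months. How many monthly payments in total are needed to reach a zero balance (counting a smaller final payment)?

Promo months 1–12 at r₀ = 3.3%/12 = 0.00275; months 13+ at r₁ = 19.5%/12 = 0.01625.
After month 12: iterate B ← B·(1+r₀) − €90.00 for 12 months → €2,745.05.
Then at r₁ with €90.00/mo: n₂ = −ln(1 − r₁·B/P)/ln(1+r₁) ≈ 42.46 → 43 more payments.

55 payments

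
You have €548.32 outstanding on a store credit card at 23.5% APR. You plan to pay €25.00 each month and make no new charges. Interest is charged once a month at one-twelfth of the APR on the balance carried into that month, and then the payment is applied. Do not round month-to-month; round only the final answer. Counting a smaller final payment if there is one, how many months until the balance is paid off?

Monthly rate r = 23.5%/12 = 1.95833% = 0.0195833.
Recurrence: B ← B·(1+r) − €25.00.
Month 1: interest €10.74; balance after payment €534.06.
Month 2: interest €10.46; balance after payment €519.52.
Closed form: n = −ln(1 − rB₀/P)/ln(1+r) = −ln(0.57048)/ln(1.01958) ≈ 28.940, so the balance reaches zero during payment 29.

29 payments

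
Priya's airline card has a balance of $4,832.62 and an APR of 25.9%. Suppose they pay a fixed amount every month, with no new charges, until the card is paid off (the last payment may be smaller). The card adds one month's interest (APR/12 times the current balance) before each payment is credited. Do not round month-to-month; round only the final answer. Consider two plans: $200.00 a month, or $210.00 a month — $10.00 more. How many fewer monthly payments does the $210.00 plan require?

2 fewer payments

Monthly rate r = 25.9%/12 = 2.15833% = 0.0215833.
At $200.00/mo: n = ⌈−ln(1 − rB₀/P)/ln(1+r)⌉ = 35 payments (last $104.64); total interest = total paid − $4,832.62 = $2,072.02.
At $210.00/mo: 33 payments (last $31.98); total interest $1,919.36.
Payments saved = 35 − 33 = 2.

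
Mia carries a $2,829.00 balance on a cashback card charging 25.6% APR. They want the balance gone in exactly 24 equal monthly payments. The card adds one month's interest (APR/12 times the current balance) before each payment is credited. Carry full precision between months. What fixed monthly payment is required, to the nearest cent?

Monthly rate r = 25.6%/12 = 2.13333% = 0.0213333.
Level-payment amortization: P = B₀·r / (1 − (1+r)^(−n)) = 2829.00·0.0213333 / (1 − 1.02133^(−24)).
Denominator 1 − (1+r)^(−24) = 0.39746837.
P = 60.352 / 0.39746837 ≈ 151.84.

$151.84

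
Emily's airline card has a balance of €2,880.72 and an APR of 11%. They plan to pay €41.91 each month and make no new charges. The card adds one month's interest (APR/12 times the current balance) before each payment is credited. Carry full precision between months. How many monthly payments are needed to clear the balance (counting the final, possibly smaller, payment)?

109 months

Monthly rate r = 11%/12 = 0.916667% = 0.00916667.
Recurrence: B ← B·(1+r) − €41.91.
Month 1: interest €26.41; balance after payment €2,865.22.
Month 2: interest €26.26; balance after payment €2,849.57.
Closed form: n = −ln(1 − rB₀/P)/ln(1+r) = −ln(0.36992)/ln(1.00917) ≈ 108.984, so the balance reaches zero during payment 109.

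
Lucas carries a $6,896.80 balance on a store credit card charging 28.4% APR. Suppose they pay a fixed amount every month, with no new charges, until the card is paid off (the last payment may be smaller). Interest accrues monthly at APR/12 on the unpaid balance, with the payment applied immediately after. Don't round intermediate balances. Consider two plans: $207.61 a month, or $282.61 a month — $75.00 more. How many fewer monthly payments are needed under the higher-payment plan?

Monthly rate r = 28.4%/12 = 2.36667% = 0.0236667.
At $207.61/mo: n = ⌈−ln(1 − rB₀/P)/ln(1+r)⌉ = 66 payments (last $198.31); total interest = total paid − $6,896.80 = $6,796.16.
At $282.61/mo: 37 payments (last $237.66); total interest $3,514.82.
Payments saved = 66 − 37 = 29.

29 fewer payments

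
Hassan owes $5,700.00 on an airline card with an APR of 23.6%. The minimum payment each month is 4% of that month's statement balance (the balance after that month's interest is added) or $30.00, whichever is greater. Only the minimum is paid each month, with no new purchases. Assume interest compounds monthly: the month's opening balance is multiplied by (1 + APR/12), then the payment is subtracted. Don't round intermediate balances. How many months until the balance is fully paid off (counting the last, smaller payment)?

Monthly rate r = 23.6%/12 = 1.96667% = 0.0196667.
While 4% of the post-interest balance exceeds $30.00, each month B ← (B·(1+r))·(1 − 0.04), i.e. B shrinks by the factor (1+r)·0.96 = 0.97888.
This holds for months 1–96. Entering month 97 the balance is $734.35; 4% of the post-interest balance is now below $30.00, so the flat $30.00 minimum applies from here.
From month 97 a fixed $30.00 at rate r clears $734.35 in 34 more payments. Total: 96 + 34 = 130 months.

130 months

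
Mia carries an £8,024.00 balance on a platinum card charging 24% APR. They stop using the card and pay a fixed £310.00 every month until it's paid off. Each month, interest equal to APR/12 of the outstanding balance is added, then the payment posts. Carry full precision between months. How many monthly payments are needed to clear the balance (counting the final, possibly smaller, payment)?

Monthly rate r = 24%/12 = 2% = 0.02.
Recurrence: B ← B·(1+r) − £310.00.
Month 1: interest £160.48; balance after payment £7,874.48.
Month 2: interest £157.49; balance after payment £7,721.97.
Closed form: n = −ln(1 − rB₀/P)/ln(1+r) = −ln(0.48232)/ln(1.02) ≈ 36.820, so the balance reaches zero during payment 37.

37 payments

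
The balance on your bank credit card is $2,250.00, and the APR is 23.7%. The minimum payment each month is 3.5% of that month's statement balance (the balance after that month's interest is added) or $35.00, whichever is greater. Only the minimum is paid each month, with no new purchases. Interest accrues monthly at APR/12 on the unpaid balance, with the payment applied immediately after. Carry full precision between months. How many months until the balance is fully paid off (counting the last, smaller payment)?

Monthly rate r = 23.7%/12 = 1.975% = 0.01975.
While 3.5% of the post-interest balance exceeds $35.00, each month B ← (B·(1+r))·(1 − 0.035), i.e. B shrinks by the factor (1+r)·0.965 = 0.98406.
This holds for months 1–52. Entering month 53 the balance is $975.61; 3.5% of the post-interest balance is now below $35.00, so the flat $35.00 minimum applies from here.
From month 53 a fixed $35.00 at rate r clears $975.61 in 41 more payments. Total: 52 + 41 = 93 months.

93 months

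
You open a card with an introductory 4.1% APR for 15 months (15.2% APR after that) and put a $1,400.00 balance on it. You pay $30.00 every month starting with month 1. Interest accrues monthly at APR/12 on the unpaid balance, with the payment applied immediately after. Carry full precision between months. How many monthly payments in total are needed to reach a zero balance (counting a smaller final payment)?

Promo months 1–15 at r₀ = 4.1%/12 = 0.00341667; months 16+ at r₁ = 15.2%/12 = 0.0126667.
After month 15: iterate B ← B·(1+r₀) − $30.00 for 15 months → $1,012.57.
Then at r₁ with $30.00/mo: n₂ = −ln(1 − r₁·B/P)/ln(1+r₁) ≈ 44.31 → 45 more payments.

60 months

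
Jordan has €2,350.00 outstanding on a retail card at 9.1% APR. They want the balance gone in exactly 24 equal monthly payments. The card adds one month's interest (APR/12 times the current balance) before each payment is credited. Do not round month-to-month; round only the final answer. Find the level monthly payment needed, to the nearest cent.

Monthly rate r = 9.1%/12 = 0.758333% = 0.00758333.
Level-payment amortization: P = B₀·r / (1 − (1+r)^(−n)) = 2350.00·0.00758333 / (1 − 1.00758^(−24)).
Denominator 1 − (1+r)^(−24) = 0.1658261.
P = 17.8208 / 0.1658261 ≈ 107.47.

€107.47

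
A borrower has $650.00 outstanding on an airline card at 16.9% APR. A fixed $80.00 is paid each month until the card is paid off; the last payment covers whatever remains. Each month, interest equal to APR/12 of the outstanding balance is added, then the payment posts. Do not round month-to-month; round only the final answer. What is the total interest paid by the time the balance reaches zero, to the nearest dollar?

Monthly rate r = 16.9%/12 = 1.40833% = 0.0140833.
Payoff takes n = ⌈−ln(1 − rB₀/P)/ln(1+r)⌉ = ⌈8.689⌉ = 9 payments; the last is $55.26.
Total paid = 8·$80.00 + $55.26 = $695.26.
Total interest = total paid − principal = $695.26 − $650.00 = $45.26.

$45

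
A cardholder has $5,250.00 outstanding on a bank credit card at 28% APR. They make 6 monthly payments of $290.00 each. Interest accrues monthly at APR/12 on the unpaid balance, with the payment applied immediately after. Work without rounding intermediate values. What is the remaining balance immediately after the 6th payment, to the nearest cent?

Monthly rate r = 28%/12 = 2.33333% = 0.0233333.
Each month: B ← B·(1+r) − $290.00.
Month 1: interest $122.50; balance after payment $5,082.50.
Month 2: interest $118.59; balance after payment $4,911.09.
Month 3: interest $114.59; balance after payment $4,735.68.
Month 4: interest $110.50; balance after payment $4,556.18.
Month 5: interest $106.31; balance after payment $4,372.49.
Month 6: interest $102.02; balance after payment $4,184.52.

$4,184.52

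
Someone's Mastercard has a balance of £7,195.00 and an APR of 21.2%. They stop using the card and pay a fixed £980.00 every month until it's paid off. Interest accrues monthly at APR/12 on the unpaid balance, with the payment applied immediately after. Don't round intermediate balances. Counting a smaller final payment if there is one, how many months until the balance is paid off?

8 payments

Monthly rate r = 21.2%/12 = 1.76667% = 0.0176667.
Recurrence: B ← B·(1+r) − £980.00.
Month 1: interest £127.11; balance after payment £6,342.11.
Month 2: interest £112.04; balance after payment £5,474.16.
Closed form: n = −ln(1 − rB₀/P)/ln(1+r) = −ln(0.87029)/ln(1.01767) ≈ 7.933, so the balance reaches zero during payment 8.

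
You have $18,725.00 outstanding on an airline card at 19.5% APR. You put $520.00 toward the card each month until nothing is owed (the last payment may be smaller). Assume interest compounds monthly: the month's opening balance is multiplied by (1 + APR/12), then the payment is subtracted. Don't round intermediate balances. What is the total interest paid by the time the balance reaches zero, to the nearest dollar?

$9,659

Monthly rate r = 19.5%/12 = 1.625% = 0.01625.
Payoff takes n = ⌈−ln(1 − rB₀/P)/ln(1+r)⌉ = ⌈54.584⌉ = 55 payments; the last is $304.47.
Total paid = 54·$520.00 + $304.47 = $28,384.47.
Total interest = total paid − principal = $28,384.47 − $18,725.00 = $9,659.47.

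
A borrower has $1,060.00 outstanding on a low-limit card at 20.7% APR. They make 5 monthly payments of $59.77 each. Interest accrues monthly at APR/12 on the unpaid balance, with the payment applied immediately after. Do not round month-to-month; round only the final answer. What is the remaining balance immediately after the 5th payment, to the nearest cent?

$845.29

Monthly rate r = 20.7%/12 = 1.725% = 0.01725.
Each month: B ← B·(1+r) − $59.77.
Month 1: interest $18.28; balance after payment $1,018.52.
Month 2: interest $17.57; balance after payment $976.31.
Month 3: interest $16.84; balance after payment $933.39.
Month 4: interest $16.10; balance after payment $889.72.
Month 5: interest $15.35; balance after payment $845.29.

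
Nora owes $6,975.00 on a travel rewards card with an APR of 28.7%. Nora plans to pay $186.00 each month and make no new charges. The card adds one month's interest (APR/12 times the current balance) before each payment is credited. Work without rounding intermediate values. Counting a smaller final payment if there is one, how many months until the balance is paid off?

97 payments

Monthly rate r = 28.7%/12 = 2.39167% = 0.0239167.
Recurrence: B ← B·(1+r) − $186.00.
Month 1: interest $166.82; balance after payment $6,955.82.
Month 2: interest $166.36; balance after payment $6,936.18.
Closed form: n = −ln(1 − rB₀/P)/ln(1+r) = −ln(0.10313)/ln(1.02392) ≈ 96.120, so the balance reaches zero during payment 97.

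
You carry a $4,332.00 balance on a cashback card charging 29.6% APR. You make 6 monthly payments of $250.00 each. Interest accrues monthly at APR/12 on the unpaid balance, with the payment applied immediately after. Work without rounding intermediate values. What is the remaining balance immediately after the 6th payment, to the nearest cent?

$3,418.40

Monthly rate r = 29.6%/12 = 2.46667% = 0.0246667.
Each month: B ← B·(1+r) − $250.00.
Month 1: interest $106.86; balance after payment $4,188.86.
Month 2: interest $103.33; balance after payment $4,042.18.
Month 3: interest $99.71; balance after payment $3,891.89.
Month 4: interest $96.00; balance after payment $3,737.89.
Month 5: interest $92.20; balance after payment $3,580.09.
Month 6: interest $88.31; balance after payment $3,418.40.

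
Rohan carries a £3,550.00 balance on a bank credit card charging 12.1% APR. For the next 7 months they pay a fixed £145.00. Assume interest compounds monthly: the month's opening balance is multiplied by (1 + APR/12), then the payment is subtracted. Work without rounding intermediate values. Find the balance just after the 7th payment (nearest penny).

£2,762.05

Monthly rate r = 12.1%/12 = 1.00833% = 0.0100833.
Each month: B ← B·(1+r) − £145.00.
Month 1: interest £35.80; balance after payment £3,440.80.
Month 2: interest £34.69; balance after payment £3,330.49.
Month 3: interest £33.58; balance after payment £3,219.07.
Month 4: interest £32.46; balance after payment £3,106.53.
Month 5: interest £31.32; balance after payment £2,992.86.
Month 6: interest £30.18; balance after payment £2,878.03.
Month 7: interest £29.02; balance after payment £2,762.05.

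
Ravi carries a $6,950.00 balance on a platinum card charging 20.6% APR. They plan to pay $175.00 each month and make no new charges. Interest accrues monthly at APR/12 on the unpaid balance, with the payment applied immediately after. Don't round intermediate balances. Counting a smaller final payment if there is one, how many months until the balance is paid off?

68 months

Monthly rate r = 20.6%/12 = 1.71667% = 0.0171667.
Recurrence: B ← B·(1+r) − $175.00.
Month 1: interest $119.31; balance after payment $6,894.31.
Month 2: interest $118.35; balance after payment $6,837.66.
Closed form: n = −ln(1 − rB₀/P)/ln(1+r) = −ln(0.31824)/ln(1.01717) ≈ 67.267, so the balance reaches zero during payment 68.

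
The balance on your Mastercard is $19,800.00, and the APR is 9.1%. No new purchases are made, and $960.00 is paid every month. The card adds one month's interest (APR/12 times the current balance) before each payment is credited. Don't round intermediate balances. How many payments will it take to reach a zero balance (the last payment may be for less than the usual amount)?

Monthly rate r = 9.1%/12 = 0.758333% = 0.00758333.
Recurrence: B ← B·(1+r) − $960.00.
Month 1: interest $150.15; balance after payment $18,990.15.
Month 2: interest $144.01; balance after payment $18,174.16.
Closed form: n = −ln(1 − rB₀/P)/ln(1+r) = −ln(0.84359)/ln(1.00758) ≈ 22.514, so the balance reaches zero during payment 23.

23 months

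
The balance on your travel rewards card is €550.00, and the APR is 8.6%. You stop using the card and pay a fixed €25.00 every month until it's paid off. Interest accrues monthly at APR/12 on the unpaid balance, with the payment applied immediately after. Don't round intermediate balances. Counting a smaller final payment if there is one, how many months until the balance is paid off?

25 months

Monthly rate r = 8.6%/12 = 0.716667% = 0.00716667.
Recurrence: B ← B·(1+r) − €25.00.
Month 1: interest €3.94; balance after payment €528.94.
Month 2: interest €3.79; balance after payment €507.73.
Closed form: n = −ln(1 − rB₀/P)/ln(1+r) = −ln(0.84233)/ln(1.00717) ≈ 24.027, so the balance reaches zero during payment 25.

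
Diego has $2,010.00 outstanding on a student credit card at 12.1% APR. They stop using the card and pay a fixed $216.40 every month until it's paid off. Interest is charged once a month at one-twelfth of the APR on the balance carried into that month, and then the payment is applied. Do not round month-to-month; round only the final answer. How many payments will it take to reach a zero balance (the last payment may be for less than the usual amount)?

10 months

Monthly rate r = 12.1%/12 = 1.00833% = 0.0100833.
Recurrence: B ← B·(1+r) − $216.40.
Month 1: interest $20.27; balance after payment $1,813.87.
Month 2: interest $18.29; balance after payment $1,615.76.
Closed form: n = −ln(1 − rB₀/P)/ln(1+r) = −ln(0.90634)/ln(1.01008) ≈ 9.802, so the balance reaches zero during payment 10.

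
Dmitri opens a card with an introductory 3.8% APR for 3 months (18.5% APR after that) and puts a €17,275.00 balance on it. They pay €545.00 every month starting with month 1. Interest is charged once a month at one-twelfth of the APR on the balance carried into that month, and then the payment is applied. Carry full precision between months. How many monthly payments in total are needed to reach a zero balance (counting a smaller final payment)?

Promo months 1–3 at r₀ = 3.8%/12 = 0.00316667; months 4+ at r₁ = 18.5%/12 = 0.0154167.
After month 3: iterate B ← B·(1+r₀) − €545.00 for 3 months → €15,799.45.
Then at r₁ with €545.00/mo: n₂ = −ln(1 − r₁·B/P)/ln(1+r₁) ≈ 38.71 → 39 more payments.

42 payments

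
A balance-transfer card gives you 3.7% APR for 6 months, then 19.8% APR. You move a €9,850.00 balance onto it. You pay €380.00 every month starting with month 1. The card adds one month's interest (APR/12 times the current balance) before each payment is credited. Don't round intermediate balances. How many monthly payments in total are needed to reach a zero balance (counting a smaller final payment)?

Promo months 1–6 at r₀ = 3.7%/12 = 0.00308333; months 7+ at r₁ = 19.8%/12 = 0.0165.
After month 6: iterate B ← B·(1+r₀) − €380.00 for 6 months → €7,735.99.
Then at r₁ with €380.00/mo: n₂ = −ln(1 − r₁·B/P)/ln(1+r₁) ≈ 25.01 → 26 more payments.

32 payments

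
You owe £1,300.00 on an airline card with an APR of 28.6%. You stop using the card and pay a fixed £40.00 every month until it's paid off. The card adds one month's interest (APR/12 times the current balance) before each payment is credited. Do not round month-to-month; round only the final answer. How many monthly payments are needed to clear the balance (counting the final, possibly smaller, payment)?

Monthly rate r = 28.6%/12 = 2.38333% = 0.0238333.
Recurrence: B ← B·(1+r) − £40.00.
Month 1: interest £30.98; balance after payment £1,290.98.
Month 2: interest £30.77; balance after payment £1,281.75.
Closed form: n = −ln(1 − rB₀/P)/ln(1+r) = −ln(0.22542)/ln(1.02383) ≈ 63.251, so the balance reaches zero during payment 64.

64 months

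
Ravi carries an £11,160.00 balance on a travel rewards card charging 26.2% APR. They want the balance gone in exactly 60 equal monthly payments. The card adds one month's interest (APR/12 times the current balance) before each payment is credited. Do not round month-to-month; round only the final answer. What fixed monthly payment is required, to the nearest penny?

£335.46

Monthly rate r = 26.2%/12 = 2.18333% = 0.0218333.
Level-payment amortization: P = B₀·r / (1 − (1+r)^(−n)) = 11160.00·0.0218333 / (1 − 1.02183^(−60)).
Denominator 1 − (1+r)^(−60) = 0.72634962.
P = 243.66 / 0.72634962 ≈ 335.46.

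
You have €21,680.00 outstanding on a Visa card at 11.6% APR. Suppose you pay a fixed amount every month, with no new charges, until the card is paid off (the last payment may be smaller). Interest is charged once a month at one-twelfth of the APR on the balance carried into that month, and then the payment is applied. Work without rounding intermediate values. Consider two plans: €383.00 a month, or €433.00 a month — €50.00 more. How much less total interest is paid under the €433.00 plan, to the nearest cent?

€1,761.65

Monthly rate r = 11.6%/12 = 0.966667% = 0.00966667.
At €383.00/mo: n = ⌈−ln(1 − rB₀/P)/ln(1+r)⌉ = 83 payments (last €136.59); total interest = total paid − €21,680.00 = €9,862.59.
At €433.00/mo: 69 payments (last €336.94); total interest €8,100.94.
Interest saved = €9,862.59 − €8,100.94 = €1,761.65.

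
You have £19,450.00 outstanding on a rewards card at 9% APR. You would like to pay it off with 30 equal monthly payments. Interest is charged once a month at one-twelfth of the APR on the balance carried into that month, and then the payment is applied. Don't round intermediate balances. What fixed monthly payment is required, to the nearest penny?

£726.42

Monthly rate r = 9%/12 = 0.75% = 0.0075.
Level-payment amortization: P = B₀·r / (1 − (1+r)^(−n)) = 19450.00·0.0075 / (1 − 1.0075^(−30)).
Denominator 1 − (1+r)^(−30) = 0.200813102.
P = 145.875 / 0.200813102 ≈ 726.42.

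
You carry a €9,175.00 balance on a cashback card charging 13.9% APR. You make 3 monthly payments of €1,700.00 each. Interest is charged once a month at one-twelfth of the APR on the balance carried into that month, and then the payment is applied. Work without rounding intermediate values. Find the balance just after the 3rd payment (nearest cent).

€4,338.24

Monthly rate r = 13.9%/12 = 1.15833% = 0.0115833.
Each month: B ← B·(1+r) − €1,700.00.
Month 1: interest €106.28; balance after payment €7,581.28.
Month 2: interest €87.82; balance after payment €5,969.09.
Month 3: interest €69.14; balance after payment €4,338.24.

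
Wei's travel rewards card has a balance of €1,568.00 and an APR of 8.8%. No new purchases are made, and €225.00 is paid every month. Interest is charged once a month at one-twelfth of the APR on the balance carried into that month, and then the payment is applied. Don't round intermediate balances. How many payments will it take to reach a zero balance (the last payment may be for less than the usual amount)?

Monthly rate r = 8.8%/12 = 0.733333% = 0.00733333.
Recurrence: B ← B·(1+r) − €225.00.
Month 1: interest €11.50; balance after payment €1,354.50.
Month 2: interest €9.93; balance after payment €1,139.43.
Closed form: n = −ln(1 − rB₀/P)/ln(1+r) = −ln(0.94889)/ln(1.00733) ≈ 7.179, so the balance reaches zero during payment 8.

8 months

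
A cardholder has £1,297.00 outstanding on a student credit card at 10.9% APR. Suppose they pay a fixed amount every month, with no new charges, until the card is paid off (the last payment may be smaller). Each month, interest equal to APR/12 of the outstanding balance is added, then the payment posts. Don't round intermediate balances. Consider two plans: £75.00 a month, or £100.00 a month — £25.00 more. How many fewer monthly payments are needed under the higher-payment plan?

Monthly rate r = 10.9%/12 = 0.908333% = 0.00908333.
At £75.00/mo: n = ⌈−ln(1 − rB₀/P)/ln(1+r)⌉ = 19 payments (last £67.40); total interest = total paid − £1,297.00 = £120.40.
At £100.00/mo: 14 payments (last £86.30); total interest £89.30.
Payments saved = 19 − 14 = 5.

5 fewer payments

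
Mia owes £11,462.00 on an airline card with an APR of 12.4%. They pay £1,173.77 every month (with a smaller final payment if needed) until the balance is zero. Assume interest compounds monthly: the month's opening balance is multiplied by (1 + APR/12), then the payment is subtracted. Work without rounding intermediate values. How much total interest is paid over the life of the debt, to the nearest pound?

Monthly rate r = 12.4%/12 = 1.03333% = 0.0103333.
Payoff takes n = ⌈−ln(1 − rB₀/P)/ln(1+r)⌉ = ⌈10.347⌉ = 11 payments; the last is £408.39.
Total paid = 10·£1,173.77 + £408.39 = £12,146.09.
Total interest = total paid − principal = £12,146.09 − £11,462.00 = £684.09.

£684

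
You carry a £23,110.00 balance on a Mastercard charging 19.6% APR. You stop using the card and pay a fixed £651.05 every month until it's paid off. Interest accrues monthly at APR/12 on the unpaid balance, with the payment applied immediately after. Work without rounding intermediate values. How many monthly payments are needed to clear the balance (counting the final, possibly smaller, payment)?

Monthly rate r = 19.6%/12 = 1.63333% = 0.0163333.
Recurrence: B ← B·(1+r) − £651.05.
Month 1: interest £377.46; balance after payment £22,836.41.
Month 2: interest £372.99; balance after payment £22,558.36.
Closed form: n = −ln(1 − rB₀/P)/ln(1+r) = −ln(0.42022)/ln(1.01633) ≈ 53.512, so the balance reaches zero during payment 54.

54 months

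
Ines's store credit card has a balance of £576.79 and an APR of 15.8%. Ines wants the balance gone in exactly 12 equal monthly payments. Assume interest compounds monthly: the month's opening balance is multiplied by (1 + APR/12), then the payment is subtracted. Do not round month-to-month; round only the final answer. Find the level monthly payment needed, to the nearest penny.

Monthly rate r = 15.8%/12 = 1.31667% = 0.0131667.
Level-payment amortization: P = B₀·r / (1 − (1+r)^(−n)) = 576.79·0.0131667 / (1 − 1.01317^(−12)).
Denominator 1 − (1+r)^(−12) = 0.145269338.
P = 7.5944 / 0.145269338 ≈ 52.28.

£52.28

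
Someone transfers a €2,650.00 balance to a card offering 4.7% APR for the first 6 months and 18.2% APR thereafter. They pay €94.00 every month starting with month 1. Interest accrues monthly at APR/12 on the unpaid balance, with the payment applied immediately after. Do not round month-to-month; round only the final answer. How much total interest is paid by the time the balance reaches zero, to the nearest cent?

Promo months 1–6 at r₀ = 4.7%/12 = 0.00391667; months 7+ at r₁ = 18.2%/12 = 0.0151667.
After month 6: iterate B ← B·(1+r₀) − €94.00 for 6 months → €2,143.34.
Then at r₁ with €94.00/mo: n₂ = −ln(1 − r₁·B/P)/ln(1+r₁) ≈ 28.19 → 29 more payments.
Total paid = 34·€94.00 + €18.20 = €3,214.20; interest = €3,214.20 − €2,650.00 = €564.20.

€564.20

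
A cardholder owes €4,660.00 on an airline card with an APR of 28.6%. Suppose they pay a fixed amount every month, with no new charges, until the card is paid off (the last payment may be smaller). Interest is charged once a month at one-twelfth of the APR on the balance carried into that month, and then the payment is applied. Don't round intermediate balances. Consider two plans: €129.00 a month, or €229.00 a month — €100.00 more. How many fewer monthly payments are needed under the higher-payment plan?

Monthly rate r = 28.6%/12 = 2.38333% = 0.0238333.
At €129.00/mo: n = ⌈−ln(1 − rB₀/P)/ln(1+r)⌉ = 84 payments (last €98.88); total interest = total paid − €4,660.00 = €6,145.88.
At €229.00/mo: 29 payments (last €39.95); total interest €1,791.95.
Payments saved = 84 − 29 = 55.

55 fewer payments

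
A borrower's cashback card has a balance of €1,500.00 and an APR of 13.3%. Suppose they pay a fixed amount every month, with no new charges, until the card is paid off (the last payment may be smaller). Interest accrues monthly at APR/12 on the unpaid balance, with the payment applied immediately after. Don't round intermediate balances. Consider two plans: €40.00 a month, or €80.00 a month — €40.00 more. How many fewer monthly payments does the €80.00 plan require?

Monthly rate r = 13.3%/12 = 1.10833% = 0.0110833.
At €40.00/mo: n = ⌈−ln(1 − rB₀/P)/ln(1+r)⌉ = 49 payments (last €29.58); total interest = total paid − €1,500.00 = €449.58.
At €80.00/mo: 22 payments (last €10.85); total interest €190.85.
Payments saved = 49 − 22 = 27.

27 fewer payments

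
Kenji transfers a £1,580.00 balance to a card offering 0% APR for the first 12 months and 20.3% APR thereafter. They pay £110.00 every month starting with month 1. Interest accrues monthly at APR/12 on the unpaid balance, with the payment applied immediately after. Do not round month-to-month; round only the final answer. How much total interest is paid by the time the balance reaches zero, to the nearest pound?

£8

Promo months 1–12 at r₀ = 0%/12 = 0; months 13+ at r₁ = 20.3%/12 = 0.0169167.
After month 12 (no interest yet): B = £1,580.00 − 12·£110.00 = £260.00.
Then at r₁ with £110.00/mo: n₂ = −ln(1 − r₁·B/P)/ln(1+r₁) ≈ 2.43 → 3 more payments.
Total paid = 14·£110.00 + £47.81 = £1,587.81; interest = £1,587.81 − £1,580.00 = £7.81.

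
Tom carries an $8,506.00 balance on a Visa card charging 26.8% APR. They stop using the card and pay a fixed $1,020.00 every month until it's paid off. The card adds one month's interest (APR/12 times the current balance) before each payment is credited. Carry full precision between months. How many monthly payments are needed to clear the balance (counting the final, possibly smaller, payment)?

Monthly rate r = 26.8%/12 = 2.23333% = 0.0223333.
Recurrence: B ← B·(1+r) − $1,020.00.
Month 1: interest $189.97; balance after payment $7,675.97.
Month 2: interest $171.43; balance after payment $6,827.40.
Closed form: n = −ln(1 − rB₀/P)/ln(1+r) = −ln(0.81376)/ln(1.02233) ≈ 9.331, so the balance reaches zero during payment 10.

10 payments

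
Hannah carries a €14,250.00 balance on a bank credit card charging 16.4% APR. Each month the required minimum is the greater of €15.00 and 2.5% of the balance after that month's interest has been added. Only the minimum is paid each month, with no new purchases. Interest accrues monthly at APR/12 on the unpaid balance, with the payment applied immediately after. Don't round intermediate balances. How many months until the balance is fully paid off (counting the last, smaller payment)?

Monthly rate r = 16.4%/12 = 1.36667% = 0.0136667.
While 2.5% of the post-interest balance exceeds €15.00, each month B ← (B·(1+r))·(1 − 0.025), i.e. B shrinks by the factor (1+r)·0.975 = 0.98833.
This holds for months 1–271. Entering month 272 the balance is €591.09; 2.5% of the post-interest balance is now below €15.00, so the flat €15.00 minimum applies from here.
From month 272 a fixed €15.00 at rate r clears €591.09 in 57 more payments. Total: 271 + 57 = 328 months.

328 months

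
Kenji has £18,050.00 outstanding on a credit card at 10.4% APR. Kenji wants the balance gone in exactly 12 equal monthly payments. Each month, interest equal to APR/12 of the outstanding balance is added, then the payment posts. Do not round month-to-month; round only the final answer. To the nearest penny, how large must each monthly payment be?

Monthly rate r = 10.4%/12 = 0.866667% = 0.00866667.
Level-payment amortization: P = B₀·r / (1 − (1+r)^(−n)) = 18050.00·0.00866667 / (1 − 1.00867^(−12)).
Denominator 1 − (1+r)^(−12) = 0.0983707914.
P = 156.433 / 0.0983707914 ≈ 1590.24.

£1,590.24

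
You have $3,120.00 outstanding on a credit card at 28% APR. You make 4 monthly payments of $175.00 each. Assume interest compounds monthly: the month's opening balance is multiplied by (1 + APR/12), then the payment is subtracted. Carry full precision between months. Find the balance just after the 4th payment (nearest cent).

Monthly rate r = 28%/12 = 2.33333% = 0.0233333.
Each month: B ← B·(1+r) − $175.00.
Month 1: interest $72.80; balance after payment $3,017.80.
Month 2: interest $70.42; balance after payment $2,913.22.
Month 3: interest $67.98; balance after payment $2,806.19.
Month 4: interest $65.48; balance after payment $2,696.67.

$2,696.67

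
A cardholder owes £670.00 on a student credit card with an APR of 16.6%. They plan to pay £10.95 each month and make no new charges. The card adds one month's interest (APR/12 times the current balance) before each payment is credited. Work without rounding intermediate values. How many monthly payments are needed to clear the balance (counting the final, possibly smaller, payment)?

Monthly rate r = 16.6%/12 = 1.38333% = 0.0138333.
Recurrence: B ← B·(1+r) − £10.95.
Month 1: interest £9.27; balance after payment £668.32.
Month 2: interest £9.25; balance after payment £666.61.
Closed form: n = −ln(1 − rB₀/P)/ln(1+r) = −ln(0.15358)/ln(1.01383) ≈ 136.372, so the balance reaches zero during payment 137.

137 payments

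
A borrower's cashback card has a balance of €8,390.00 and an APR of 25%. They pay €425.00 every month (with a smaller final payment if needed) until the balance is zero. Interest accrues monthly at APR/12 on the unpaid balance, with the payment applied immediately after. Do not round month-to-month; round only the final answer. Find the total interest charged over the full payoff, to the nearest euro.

€2,531

Monthly rate r = 25%/12 = 2.08333% = 0.0208333.
Payoff takes n = ⌈−ln(1 − rB₀/P)/ln(1+r)⌉ = ⌈25.694⌉ = 26 payments; the last is €295.95.
Total paid = 25·€425.00 + €295.95 = €10,920.95.
Total interest = total paid − principal = €10,920.95 − €8,390.00 = €2,530.95.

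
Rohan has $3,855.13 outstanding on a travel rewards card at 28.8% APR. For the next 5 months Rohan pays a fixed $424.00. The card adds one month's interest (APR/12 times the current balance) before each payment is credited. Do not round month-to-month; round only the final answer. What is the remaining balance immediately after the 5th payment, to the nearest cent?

Monthly rate r = 28.8%/12 = 2.4% = 0.024.
Each month: B ← B·(1+r) − $424.00.
Month 1: interest $92.52; balance after payment $3,523.65.
Month 2: interest $84.57; balance after payment $3,184.22.
Month 3: interest $76.42; balance after payment $2,836.64.
Month 4: interest $68.08; balance after payment $2,480.72.
Month 5: interest $59.54; balance after payment $2,116.26.

$2,116.26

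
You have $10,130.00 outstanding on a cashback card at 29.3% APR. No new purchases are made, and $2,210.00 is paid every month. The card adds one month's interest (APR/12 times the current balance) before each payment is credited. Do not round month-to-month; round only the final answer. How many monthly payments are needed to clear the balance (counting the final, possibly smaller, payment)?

5 payments

Monthly rate r = 29.3%/12 = 2.44167% = 0.0244167.
Recurrence: B ← B·(1+r) − $2,210.00.
Month 1: interest $247.34; balance after payment $8,167.34.
Month 2: interest $199.42; balance after payment $6,156.76.
Month 3: interest $150.33; balance after payment $4,097.09.
Month 4: interest $100.04; balance after payment $1,987.12.
Month 5: interest $48.52; balance after payment $0.00.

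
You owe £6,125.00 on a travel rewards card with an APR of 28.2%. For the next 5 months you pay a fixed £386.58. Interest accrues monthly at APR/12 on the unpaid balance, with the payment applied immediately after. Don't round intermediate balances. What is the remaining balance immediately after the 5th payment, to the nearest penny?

£4,853.41

Monthly rate r = 28.2%/12 = 2.35% = 0.0235.
Each month: B ← B·(1+r) − £386.58.
Month 1: interest £143.94; balance after payment £5,882.36.
Month 2: interest £138.24; balance after payment £5,634.01.
Month 3: interest £132.40; balance after payment £5,379.83.
Month 4: interest £126.43; balance after payment £5,119.68.
Month 5: interest £120.31; balance after payment £4,853.41.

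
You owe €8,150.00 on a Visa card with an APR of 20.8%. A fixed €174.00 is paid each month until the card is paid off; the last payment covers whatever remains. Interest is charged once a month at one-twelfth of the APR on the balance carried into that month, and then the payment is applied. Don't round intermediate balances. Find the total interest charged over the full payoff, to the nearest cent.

Monthly rate r = 20.8%/12 = 1.73333% = 0.0173333.
Payoff takes n = ⌈−ln(1 − rB₀/P)/ln(1+r)⌉ = ⌈97.217⌉ = 98 payments; the last is €38.06.
Total paid = 97·€174.00 + €38.06 = €16,916.06.
Total interest = total paid − principal = €16,916.06 − €8,150.00 = €8,766.06.

€8,766.06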